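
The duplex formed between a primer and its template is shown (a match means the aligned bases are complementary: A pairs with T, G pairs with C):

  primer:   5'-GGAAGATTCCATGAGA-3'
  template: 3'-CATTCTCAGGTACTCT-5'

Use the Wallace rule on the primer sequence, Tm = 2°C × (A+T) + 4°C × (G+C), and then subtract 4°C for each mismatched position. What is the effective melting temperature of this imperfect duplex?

38°C

Primer base counts: A=6, T=3, G=5, C=2 → A+T=9, G+C=7
Perfect-match Tm = 2(9) + 4(7) = 18 + 28 = 46°C
Mismatches (positions where the bases are not complementary): 2 (at positions 2, 7)
Effective Tm = 46 − 2×4 = 46 − 8 = 38°C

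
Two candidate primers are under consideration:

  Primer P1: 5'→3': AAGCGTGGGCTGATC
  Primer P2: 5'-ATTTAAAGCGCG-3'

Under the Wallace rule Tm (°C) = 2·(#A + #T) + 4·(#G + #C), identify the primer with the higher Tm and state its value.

Primer P1: A+T=6, G+C=9 → Tm = 2(6)+4(9) = 48°C
Primer P2: A+T=7, G+C=5 → Tm = 2(7)+4(5) = 34°C
48°C vs 34°C → primer P1 is higher.

Primer P1, 48°C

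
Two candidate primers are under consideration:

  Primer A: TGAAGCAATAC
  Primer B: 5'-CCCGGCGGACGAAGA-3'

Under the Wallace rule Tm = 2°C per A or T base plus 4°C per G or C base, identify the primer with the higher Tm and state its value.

Primer B, 52°C

Primer A: A+T=7, G+C=4 → Tm = 2(7)+4(4) = 30°C
Primer B: A+T=4, G+C=11 → Tm = 2(4)+4(11) = 52°C
30°C vs 52°C → primer B is higher.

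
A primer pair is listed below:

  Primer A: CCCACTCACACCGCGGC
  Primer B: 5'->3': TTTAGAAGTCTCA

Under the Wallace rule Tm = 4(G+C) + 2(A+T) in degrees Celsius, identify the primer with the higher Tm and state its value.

Primer A: A+T=4, G+C=13 → Tm = 2(4)+4(13) = 60°C
Primer B: A+T=9, G+C=4 → Tm = 2(9)+4(4) = 34°C
60°C vs 34°C → primer A is higher.

Primer A, 60°C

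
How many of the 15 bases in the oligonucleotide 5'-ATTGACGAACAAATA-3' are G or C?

4

Scanning the sequence gives T=3, G=2, A=8, C=2.
G+C = 2 + 2 = 4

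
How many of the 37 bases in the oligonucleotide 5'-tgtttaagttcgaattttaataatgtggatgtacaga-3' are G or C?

G=8, C=2, A=12, T=15
G+C = 8 + 2 = 10

10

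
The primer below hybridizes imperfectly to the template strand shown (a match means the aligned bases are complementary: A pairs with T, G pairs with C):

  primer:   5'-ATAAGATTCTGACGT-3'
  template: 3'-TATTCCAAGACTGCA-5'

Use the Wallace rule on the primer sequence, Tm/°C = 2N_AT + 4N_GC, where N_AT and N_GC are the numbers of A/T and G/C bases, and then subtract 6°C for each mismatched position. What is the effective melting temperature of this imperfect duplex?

Primer base counts: A=5, T=5, G=3, C=2 → A+T=10, G+C=5
Perfect-match Tm = 2(10) + 4(5) = 20 + 20 = 40°C
Mismatches (positions where the bases are not complementary): 1 (at position 6)
Effective Tm = 40 − 1×6 = 40 − 6 = 34°C

34°C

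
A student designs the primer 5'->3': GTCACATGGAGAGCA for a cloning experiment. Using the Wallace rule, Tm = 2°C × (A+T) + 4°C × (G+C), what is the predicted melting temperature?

Scanning the sequence gives G=5, A=5, C=3, T=2.
A+T = 7, G+C = 8
Tm = 4·8 + 2·7 = 32 + 14 = 46°C

46°C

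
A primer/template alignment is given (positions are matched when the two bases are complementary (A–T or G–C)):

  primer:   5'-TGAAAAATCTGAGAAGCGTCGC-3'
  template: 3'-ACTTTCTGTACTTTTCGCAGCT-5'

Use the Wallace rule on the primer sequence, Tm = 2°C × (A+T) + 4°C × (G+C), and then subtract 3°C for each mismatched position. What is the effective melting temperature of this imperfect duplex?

49°C

Primer base counts: A=8, T=4, G=6, C=4 → A+T=12, G+C=10
Perfect-match Tm = 2(12) + 4(10) = 24 + 40 = 64°C
Mismatches (positions where the bases are not complementary): 5 (at positions 6, 8, 9, 13, 22)
Effective Tm = 64 − 5×3 = 64 − 15 = 49°C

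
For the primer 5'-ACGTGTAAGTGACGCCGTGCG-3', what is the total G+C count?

T=4, G=8, A=4, C=5
Total G or C: 8 + 5 = 13

13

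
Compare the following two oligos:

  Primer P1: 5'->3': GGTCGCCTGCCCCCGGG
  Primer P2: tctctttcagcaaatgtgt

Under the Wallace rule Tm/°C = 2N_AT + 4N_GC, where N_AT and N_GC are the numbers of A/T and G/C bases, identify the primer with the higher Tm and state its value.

Primer P1, 64°C

Primer P1: A+T=2, G+C=15 → Tm = 2(2)+4(15) = 64°C
Primer P2: A+T=12, G+C=7 → Tm = 2(12)+4(7) = 52°C
64°C vs 52°C → primer P1 is higher.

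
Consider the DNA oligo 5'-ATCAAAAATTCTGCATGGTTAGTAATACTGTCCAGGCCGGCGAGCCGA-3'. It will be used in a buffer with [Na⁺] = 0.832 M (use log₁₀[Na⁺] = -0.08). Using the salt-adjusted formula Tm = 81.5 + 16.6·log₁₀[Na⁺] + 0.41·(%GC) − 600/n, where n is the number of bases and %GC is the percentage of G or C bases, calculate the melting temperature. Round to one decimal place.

87.3°C

Length n = 48. Scanning the sequence gives G=12, C=11, A=14, T=11.
G+C = 23, so %GC = 23/48 × 100 = 47.917%
Salt term: 16.6 × (-0.08) = -1.328
GC term: 0.41 × 47.917 = 19.646; length term: −600/48 = −12.5
Tm = 81.5 + (-1.328) + 19.646 − 12.5 = 87.318 → 87.3°C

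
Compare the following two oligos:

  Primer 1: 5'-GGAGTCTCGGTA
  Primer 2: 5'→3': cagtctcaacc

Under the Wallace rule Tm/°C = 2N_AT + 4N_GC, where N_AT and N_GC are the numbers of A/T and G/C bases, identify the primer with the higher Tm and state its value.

Primer 1, 38°C

Primer 1: A+T=5, G+C=7 → Tm = 2(5)+4(7) = 38°C
Primer 2: A+T=5, G+C=6 → Tm = 2(5)+4(6) = 34°C
38°C vs 34°C → primer 1 is higher.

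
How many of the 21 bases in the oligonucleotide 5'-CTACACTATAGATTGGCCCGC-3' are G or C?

11

G=4, T=5, A=5, C=7
Total G or C: 4 + 7 = 11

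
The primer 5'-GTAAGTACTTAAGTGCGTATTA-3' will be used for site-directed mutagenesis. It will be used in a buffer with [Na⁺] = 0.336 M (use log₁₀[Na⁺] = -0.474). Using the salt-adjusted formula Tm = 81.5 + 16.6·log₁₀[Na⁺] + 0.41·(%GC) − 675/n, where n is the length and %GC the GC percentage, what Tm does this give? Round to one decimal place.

56.0°C

Length n = 22. A=7, G=5, C=2, T=8
G+C = 7, so %GC = 7/22 × 100 = 31.818%
Salt term: 16.6 × (-0.474) = -7.868
GC term: 0.41 × 31.818 = 13.045; length term: −675/22 = −30.682
Tm = 81.5 + (-7.868) + 13.045 − 30.682 = 55.995 → 56.0°C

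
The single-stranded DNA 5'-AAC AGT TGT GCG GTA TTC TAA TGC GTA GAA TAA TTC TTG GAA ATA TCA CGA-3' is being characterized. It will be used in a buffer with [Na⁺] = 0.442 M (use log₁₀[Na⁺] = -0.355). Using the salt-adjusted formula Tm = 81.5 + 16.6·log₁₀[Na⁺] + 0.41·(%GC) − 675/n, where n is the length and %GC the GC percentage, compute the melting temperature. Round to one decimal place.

Length n = 51. Base counts: G=11, T=16, A=17, C=7
G+C = 18, so %GC = 18/51 × 100 = 35.294%
Salt term: 16.6 × (-0.355) = -5.893
GC term: 0.41 × 35.294 = 14.471; length term: −675/51 = −13.235
Tm = 81.5 + (-5.893) + 14.471 − 13.235 = 76.843 → 76.8°C

76.8°C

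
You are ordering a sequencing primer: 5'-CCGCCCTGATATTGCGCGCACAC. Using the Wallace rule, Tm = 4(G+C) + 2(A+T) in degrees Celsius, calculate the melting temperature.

Scanning the sequence gives T=4, G=5, A=4, C=10.
A+T = 8, G+C = 15
Tm = 2×8 + 4×15 = 76°C

76°C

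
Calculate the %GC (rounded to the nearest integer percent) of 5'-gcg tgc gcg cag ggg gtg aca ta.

Base counts: A=4, C=5, G=11, T=3
G+C = 11 + 5 = 16 out of 23 bases
%GC = 16/23 × 100 = 69.57% ≈ 70%

70%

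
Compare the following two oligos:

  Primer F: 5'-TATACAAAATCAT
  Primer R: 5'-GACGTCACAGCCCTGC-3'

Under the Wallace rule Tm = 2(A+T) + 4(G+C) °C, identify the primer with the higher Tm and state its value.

Primer F: A+T=11, G+C=2 → Tm = 2(11)+4(2) = 30°C
Primer R: A+T=5, G+C=11 → Tm = 2(5)+4(11) = 54°C
30°C vs 54°C → primer R is higher.

Primer R, 54°C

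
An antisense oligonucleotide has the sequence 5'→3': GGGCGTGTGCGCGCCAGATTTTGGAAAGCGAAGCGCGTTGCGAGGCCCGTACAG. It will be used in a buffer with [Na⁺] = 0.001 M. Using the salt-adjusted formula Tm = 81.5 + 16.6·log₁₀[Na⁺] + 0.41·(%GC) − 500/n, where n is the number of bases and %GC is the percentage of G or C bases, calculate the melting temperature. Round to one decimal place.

49.0°C

Length n = 54. T=9, G=22, A=10, C=13
G+C = 35, so %GC = 35/54 × 100 = 64.815%
Salt term: 16.6 × (-3) = -49.8
GC term: 0.41 × 64.815 = 26.574; length term: −500/54 = −9.259
Tm = 81.5 + (-49.8) + 26.574 − 9.259 = 49.015 → 49.0°C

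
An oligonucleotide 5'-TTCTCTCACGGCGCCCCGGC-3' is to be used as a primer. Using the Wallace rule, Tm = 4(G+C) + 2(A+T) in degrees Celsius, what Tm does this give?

70°C

Base counts: T=4, C=10, G=5, A=1
So N_AT = 5 and N_GC = 15.
Tm = 2(5) + 4(15) = 10 + 60 = 70°C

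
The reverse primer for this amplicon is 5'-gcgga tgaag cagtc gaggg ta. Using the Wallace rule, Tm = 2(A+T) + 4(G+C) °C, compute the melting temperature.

70°C

Counting bases: A=6, G=10, C=3, T=3
A+T = 9, G+C = 13
Tm = 2(9) + 4(13) = 18 + 52 = 70°C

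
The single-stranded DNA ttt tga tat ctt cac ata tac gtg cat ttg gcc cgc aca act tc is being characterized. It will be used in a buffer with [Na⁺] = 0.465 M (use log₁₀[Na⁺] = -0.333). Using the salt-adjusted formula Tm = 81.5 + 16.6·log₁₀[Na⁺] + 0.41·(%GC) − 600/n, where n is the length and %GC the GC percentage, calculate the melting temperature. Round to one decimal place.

Length n = 44. G=6, C=12, A=10, T=16
G+C = 18, so %GC = 18/44 × 100 = 40.909%
Salt term: 16.6 × (-0.333) = -5.528
GC term: 0.41 × 40.909 = 16.773; length term: −600/44 = −13.636
Tm = 81.5 + (-5.528) + 16.773 − 13.636 = 79.109 → 79.1°C

79.1°C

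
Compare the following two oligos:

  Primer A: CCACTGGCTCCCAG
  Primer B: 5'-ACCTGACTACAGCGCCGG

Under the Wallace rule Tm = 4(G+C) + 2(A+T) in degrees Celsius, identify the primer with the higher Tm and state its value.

Primer B, 60°C

Primer A: A+T=4, G+C=10 → Tm = 2(4)+4(10) = 48°C
Primer B: A+T=6, G+C=12 → Tm = 2(6)+4(12) = 60°C
48°C vs 60°C → primer B is higher.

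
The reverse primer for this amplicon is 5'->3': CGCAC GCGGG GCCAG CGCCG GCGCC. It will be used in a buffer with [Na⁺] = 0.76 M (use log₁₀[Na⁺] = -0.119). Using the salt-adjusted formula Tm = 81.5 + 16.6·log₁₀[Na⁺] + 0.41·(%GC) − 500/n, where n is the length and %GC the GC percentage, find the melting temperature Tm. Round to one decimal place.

Length n = 25. Scanning the sequence gives T=0, G=11, A=2, C=12.
G+C = 23, so %GC = 23/25 × 100 = 92%
Salt term: 16.6 × (-0.119) = -1.975
GC term: 0.41 × 92 = 37.72; length term: −500/25 = −20
Tm = 81.5 + (-1.975) + 37.72 − 20 = 97.245 → 97.2°C

97.2°C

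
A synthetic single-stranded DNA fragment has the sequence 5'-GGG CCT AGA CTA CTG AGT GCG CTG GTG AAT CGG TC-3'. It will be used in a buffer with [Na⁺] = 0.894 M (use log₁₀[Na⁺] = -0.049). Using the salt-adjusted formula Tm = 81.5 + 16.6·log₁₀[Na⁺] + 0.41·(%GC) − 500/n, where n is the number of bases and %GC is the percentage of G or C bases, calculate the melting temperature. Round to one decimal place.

91.0°C

Length n = 35. G=13, T=8, A=6, C=8
G+C = 21, so %GC = 21/35 × 100 = 60%
Salt term: 16.6 × (-0.049) = -0.813
GC term: 0.41 × 60 = 24.6; length term: −500/35 = −14.286
Tm = 81.5 + (-0.813) + 24.6 − 14.286 = 91.001 → 91.0°C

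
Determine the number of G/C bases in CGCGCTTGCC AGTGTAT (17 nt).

T=5, G=5, C=5, A=2
Total G or C: 5 + 5 = 10

10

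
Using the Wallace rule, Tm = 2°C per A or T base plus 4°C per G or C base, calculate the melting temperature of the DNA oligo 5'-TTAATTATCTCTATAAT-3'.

38°C

Counting bases: T=9, C=2, G=0, A=6
So N_AT = 15 and N_GC = 2.
Tm = 2×15 + 4×2 = 38°C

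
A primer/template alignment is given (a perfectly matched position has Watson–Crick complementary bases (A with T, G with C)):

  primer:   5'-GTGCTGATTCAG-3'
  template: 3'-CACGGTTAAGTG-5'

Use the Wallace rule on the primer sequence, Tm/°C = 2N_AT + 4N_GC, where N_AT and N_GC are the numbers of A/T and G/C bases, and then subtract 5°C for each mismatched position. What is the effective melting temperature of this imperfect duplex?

Primer base counts: A=2, T=4, G=4, C=2 → A+T=6, G+C=6
Perfect-match Tm = 2(6) + 4(6) = 12 + 24 = 36°C
Mismatches (positions where the bases are not complementary): 3 (at positions 5, 6, 12)
Effective Tm = 36 − 3×5 = 36 − 15 = 21°C

21°C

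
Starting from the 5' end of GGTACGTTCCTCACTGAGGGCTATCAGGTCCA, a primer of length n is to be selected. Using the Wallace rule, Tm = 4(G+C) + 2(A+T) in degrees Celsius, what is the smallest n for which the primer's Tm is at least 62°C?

First 19 bases: GGTACGTTCCTCACTGAGG → Tm = 60°C (< 62°C)
First 20 bases: GGTACGTTCCTCACTGAGGG → Tm = 64°C (≥ 62°C)
Since every base adds ≥2°C, Tm only increases with n, so the threshold is first crossed at n = 20.

n = 20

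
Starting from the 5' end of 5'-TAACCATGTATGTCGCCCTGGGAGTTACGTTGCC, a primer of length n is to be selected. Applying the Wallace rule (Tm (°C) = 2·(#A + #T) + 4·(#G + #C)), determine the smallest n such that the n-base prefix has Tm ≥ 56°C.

n = 19

First 18 bases: TAACCATGTATGTCGCCC → Tm = 54°C (< 56°C)
First 19 bases: TAACCATGTATGTCGCCCT → Tm = 56°C (≥ 56°C)
Each additional base adds 2°C (A/T) or 4°C (G/C), so Tm is non-decreasing in n; n = 19 is the first length to reach 56°C.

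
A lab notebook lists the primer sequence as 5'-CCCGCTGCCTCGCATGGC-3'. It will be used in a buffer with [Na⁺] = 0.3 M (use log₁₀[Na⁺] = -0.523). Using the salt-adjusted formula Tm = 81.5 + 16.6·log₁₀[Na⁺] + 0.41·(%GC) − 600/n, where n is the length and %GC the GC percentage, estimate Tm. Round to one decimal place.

Length n = 18. Base counts: C=9, A=1, G=5, T=3
G+C = 14, so %GC = 14/18 × 100 = 77.778%
Salt term: 16.6 × (-0.523) = -8.682
GC term: 0.41 × 77.778 = 31.889; length term: −600/18 = −33.333
Tm = 81.5 + (-8.682) + 31.889 − 33.333 = 71.374 → 71.4°C

71.4°C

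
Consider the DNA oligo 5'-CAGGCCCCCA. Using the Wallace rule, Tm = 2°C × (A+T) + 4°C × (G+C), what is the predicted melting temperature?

Scanning the sequence gives T=0, A=2, C=6, G=2.
So N_AT = 2 and N_GC = 8.
Tm = 2×2 + 4×8 = 36°C

36°C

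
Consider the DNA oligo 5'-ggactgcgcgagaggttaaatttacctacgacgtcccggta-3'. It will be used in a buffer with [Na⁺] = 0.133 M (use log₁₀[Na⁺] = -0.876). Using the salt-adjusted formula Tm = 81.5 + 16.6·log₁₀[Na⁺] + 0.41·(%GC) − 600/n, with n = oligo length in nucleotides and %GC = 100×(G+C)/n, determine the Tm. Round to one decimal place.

74.3°C

Length n = 41. Counting bases: G=12, C=10, T=9, A=10
G+C = 22, so %GC = 22/41 × 100 = 53.659%
Salt term: 16.6 × (-0.876) = -14.542
GC term: 0.41 × 53.659 = 22; length term: −600/41 = −14.634
Tm = 81.5 + (-14.542) + 22 − 14.634 = 74.324 → 74.3°C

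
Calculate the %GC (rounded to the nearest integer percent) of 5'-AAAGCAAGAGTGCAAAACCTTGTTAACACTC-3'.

39%

Base counts: A=13, T=6, G=5, C=7
G+C = 5 + 7 = 12 out of 31 bases
%GC = 12/31 × 100 = 38.71% ≈ 39%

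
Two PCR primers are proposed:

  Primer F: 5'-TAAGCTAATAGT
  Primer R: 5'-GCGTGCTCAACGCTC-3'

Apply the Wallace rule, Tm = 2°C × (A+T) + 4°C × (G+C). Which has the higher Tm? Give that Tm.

Primer F: A+T=9, G+C=3 → Tm = 2(9)+4(3) = 30°C
Primer R: A+T=5, G+C=10 → Tm = 2(5)+4(10) = 50°C
30°C vs 50°C → primer R is higher.

Primer R, 50°C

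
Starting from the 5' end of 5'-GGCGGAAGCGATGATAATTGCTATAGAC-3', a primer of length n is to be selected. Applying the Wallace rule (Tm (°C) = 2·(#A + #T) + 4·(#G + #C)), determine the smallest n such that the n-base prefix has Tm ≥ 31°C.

n = 9

First 8 bases: GGCGGAAG → Tm = 28°C (< 31°C)
First 9 bases: GGCGGAAGC → Tm = 32°C (≥ 31°C)
Each additional base adds 2°C (A/T) or 4°C (G/C), so Tm is non-decreasing in n; n = 9 is the first length to reach 31°C.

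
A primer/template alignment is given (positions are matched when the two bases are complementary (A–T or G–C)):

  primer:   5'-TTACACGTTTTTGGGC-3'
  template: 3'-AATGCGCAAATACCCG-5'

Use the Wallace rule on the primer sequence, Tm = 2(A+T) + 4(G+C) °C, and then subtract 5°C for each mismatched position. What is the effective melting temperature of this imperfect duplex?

Primer base counts: A=2, T=7, G=4, C=3 → A+T=9, G+C=7
Perfect-match Tm = 2(9) + 4(7) = 18 + 28 = 46°C
Mismatches (positions where the bases are not complementary): 2 (at positions 5, 11)
Effective Tm = 46 − 2×5 = 46 − 10 = 36°C

36°C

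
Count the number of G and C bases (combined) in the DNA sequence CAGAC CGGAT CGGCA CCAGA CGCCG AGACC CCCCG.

Base counts: C=16, A=8, G=10, T=1
G+C = 10 + 16 = 26

26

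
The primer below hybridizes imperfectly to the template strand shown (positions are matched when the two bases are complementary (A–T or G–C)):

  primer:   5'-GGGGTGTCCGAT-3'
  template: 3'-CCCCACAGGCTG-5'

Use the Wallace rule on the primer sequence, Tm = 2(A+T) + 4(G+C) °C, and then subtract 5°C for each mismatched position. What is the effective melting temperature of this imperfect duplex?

Primer base counts: A=1, T=3, G=6, C=2 → A+T=4, G+C=8
Perfect-match Tm = 2(4) + 4(8) = 8 + 32 = 40°C
Mismatches (positions where the bases are not complementary): 1 (at position 12)
Effective Tm = 40 − 1×5 = 40 − 5 = 35°C

35°C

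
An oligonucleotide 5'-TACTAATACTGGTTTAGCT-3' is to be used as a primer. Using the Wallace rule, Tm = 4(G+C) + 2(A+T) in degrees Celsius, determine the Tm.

50°C

Scanning the sequence gives G=3, C=3, A=5, T=8.
AT pairs contribute 13, GC pairs contribute 6.
Tm = 2(13) + 4(6) = 26 + 24 = 50°C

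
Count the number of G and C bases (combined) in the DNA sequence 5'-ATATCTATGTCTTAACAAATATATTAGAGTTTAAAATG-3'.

G=4, A=16, C=3, T=15
G+C = 4 + 3 = 7

7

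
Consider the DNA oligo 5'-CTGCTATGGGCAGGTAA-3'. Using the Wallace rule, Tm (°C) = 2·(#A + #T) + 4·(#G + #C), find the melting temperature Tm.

Base counts: G=6, C=3, T=4, A=4
So N_AT = 8 and N_GC = 9.
Tm = 4·9 + 2·8 = 36 + 16 = 52°C

52°C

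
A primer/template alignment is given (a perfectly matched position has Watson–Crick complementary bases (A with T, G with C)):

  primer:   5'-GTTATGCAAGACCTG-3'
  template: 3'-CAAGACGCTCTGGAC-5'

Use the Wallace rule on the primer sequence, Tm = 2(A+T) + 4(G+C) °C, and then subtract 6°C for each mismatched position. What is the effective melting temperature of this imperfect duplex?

Primer base counts: A=4, T=4, G=4, C=3 → A+T=8, G+C=7
Perfect-match Tm = 2(8) + 4(7) = 16 + 28 = 44°C
Mismatches (positions where the bases are not complementary): 2 (at positions 4, 8)
Effective Tm = 44 − 2×6 = 44 − 12 = 32°C

32°C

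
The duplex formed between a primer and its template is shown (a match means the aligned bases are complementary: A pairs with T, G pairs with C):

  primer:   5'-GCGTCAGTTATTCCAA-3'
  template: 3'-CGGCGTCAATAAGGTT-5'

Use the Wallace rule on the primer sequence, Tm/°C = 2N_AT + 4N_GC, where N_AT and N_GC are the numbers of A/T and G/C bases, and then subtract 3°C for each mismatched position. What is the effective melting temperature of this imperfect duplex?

Primer base counts: A=4, T=5, G=3, C=4 → A+T=9, G+C=7
Perfect-match Tm = 2(9) + 4(7) = 18 + 28 = 46°C
Mismatches (positions where the bases are not complementary): 2 (at positions 3, 4)
Effective Tm = 46 − 2×3 = 46 − 6 = 40°C

40°C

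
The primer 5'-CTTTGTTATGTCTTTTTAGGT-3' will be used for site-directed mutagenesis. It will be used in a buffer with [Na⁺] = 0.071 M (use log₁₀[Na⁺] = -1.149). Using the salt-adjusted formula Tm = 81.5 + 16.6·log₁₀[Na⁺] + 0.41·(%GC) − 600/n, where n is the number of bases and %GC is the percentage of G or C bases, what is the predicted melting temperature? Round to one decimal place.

45.6°C

Length n = 21. Base counts: A=2, G=4, C=2, T=13
G+C = 6, so %GC = 6/21 × 100 = 28.571%
Salt term: 16.6 × (-1.149) = -19.073
GC term: 0.41 × 28.571 = 11.714; length term: −600/21 = −28.571
Tm = 81.5 + (-19.073) + 11.714 − 28.571 = 45.57 → 45.6°C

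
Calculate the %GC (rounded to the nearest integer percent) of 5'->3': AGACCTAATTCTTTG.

33%

Scanning the sequence gives C=3, A=4, T=6, G=2.
G+C = 2 + 3 = 5 out of 15 bases
%GC = 5/15 × 100 = 33.33% ≈ 33%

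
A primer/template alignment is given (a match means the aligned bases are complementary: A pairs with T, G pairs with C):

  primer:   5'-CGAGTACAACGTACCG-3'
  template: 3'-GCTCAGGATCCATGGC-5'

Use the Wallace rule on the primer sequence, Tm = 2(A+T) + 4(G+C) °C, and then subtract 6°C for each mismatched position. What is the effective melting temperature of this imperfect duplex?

32°C

Primer base counts: A=5, T=2, G=4, C=5 → A+T=7, G+C=9
Perfect-match Tm = 2(7) + 4(9) = 14 + 36 = 50°C
Mismatches (positions where the bases are not complementary): 3 (at positions 6, 8, 10)
Effective Tm = 50 − 3×6 = 50 − 18 = 32°C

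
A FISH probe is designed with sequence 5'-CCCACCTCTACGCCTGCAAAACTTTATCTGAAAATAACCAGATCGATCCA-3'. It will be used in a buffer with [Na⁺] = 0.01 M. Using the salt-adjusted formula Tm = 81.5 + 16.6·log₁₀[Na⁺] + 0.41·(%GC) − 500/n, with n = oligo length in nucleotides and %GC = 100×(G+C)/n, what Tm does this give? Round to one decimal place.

56.3°C

Length n = 50. T=11, A=17, G=5, C=17
G+C = 22, so %GC = 22/50 × 100 = 44%
Salt term: 16.6 × (-2) = -33.2
GC term: 0.41 × 44 = 18.04; length term: −500/50 = −10
Tm = 81.5 + (-33.2) + 18.04 − 10 = 56.34 → 56.3°C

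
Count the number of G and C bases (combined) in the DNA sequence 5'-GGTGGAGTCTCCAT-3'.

8

Counting bases: C=3, A=2, G=5, T=4
Total G or C: 5 + 3 = 8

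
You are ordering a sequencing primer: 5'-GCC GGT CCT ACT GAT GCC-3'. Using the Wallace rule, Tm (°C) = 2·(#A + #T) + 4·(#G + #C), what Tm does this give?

60°C

Scanning the sequence gives A=2, C=7, G=5, T=4.
A+T = 6, G+C = 12
Tm = 2×6 + 4×12 = 60°C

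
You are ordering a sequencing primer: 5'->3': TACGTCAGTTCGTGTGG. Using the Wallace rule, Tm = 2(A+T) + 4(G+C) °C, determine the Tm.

Scanning the sequence gives A=2, C=3, G=6, T=6.
AT pairs contribute 8, GC pairs contribute 9.
Tm = 4·9 + 2·8 = 36 + 16 = 52°C

52°C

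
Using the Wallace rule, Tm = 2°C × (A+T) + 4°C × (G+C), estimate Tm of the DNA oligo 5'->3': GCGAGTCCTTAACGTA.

Base counts: C=4, T=4, G=4, A=4
AT pairs contribute 8, GC pairs contribute 8.
Tm = 2×8 + 4×8 = 48°C

48°C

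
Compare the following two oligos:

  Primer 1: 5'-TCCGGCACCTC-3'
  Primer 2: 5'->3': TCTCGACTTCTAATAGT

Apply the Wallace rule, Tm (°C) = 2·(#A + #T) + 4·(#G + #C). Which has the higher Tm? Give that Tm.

Primer 1: A+T=3, G+C=8 → Tm = 2(3)+4(8) = 38°C
Primer 2: A+T=11, G+C=6 → Tm = 2(11)+4(6) = 46°C
38°C vs 46°C → primer 2 is higher.

Primer 2, 46°C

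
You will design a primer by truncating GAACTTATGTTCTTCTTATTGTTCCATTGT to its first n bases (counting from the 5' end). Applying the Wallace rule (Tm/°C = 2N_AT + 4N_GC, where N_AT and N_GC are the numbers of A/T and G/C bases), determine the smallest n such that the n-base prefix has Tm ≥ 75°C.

First 28 bases: GAACTTATGTTCTTCTTATTGTTCCATT → Tm = 72°C (< 75°C)
First 29 bases: GAACTTATGTTCTTCTTATTGTTCCATTG → Tm = 76°C (≥ 75°C)
Since every base adds ≥2°C, Tm only increases with n, so the threshold is first crossed at n = 29.

n = 29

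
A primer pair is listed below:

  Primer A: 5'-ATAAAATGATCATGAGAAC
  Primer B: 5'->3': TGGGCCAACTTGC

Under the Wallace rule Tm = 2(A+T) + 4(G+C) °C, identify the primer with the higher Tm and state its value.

Primer A: A+T=14, G+C=5 → Tm = 2(14)+4(5) = 48°C
Primer B: A+T=5, G+C=8 → Tm = 2(5)+4(8) = 42°C
48°C vs 42°C → primer A is higher.

Primer A, 48°C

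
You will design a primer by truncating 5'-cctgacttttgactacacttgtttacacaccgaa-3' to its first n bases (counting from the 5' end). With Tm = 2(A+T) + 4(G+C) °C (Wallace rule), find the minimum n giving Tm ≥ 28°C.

First 9 bases: CCTGACTTT → Tm = 26°C (< 28°C)
First 10 bases: CCTGACTTTT → Tm = 28°C (≥ 28°C)
Each additional base adds 2°C (A/T) or 4°C (G/C), so Tm is non-decreasing in n; n = 10 is the first length to reach 28°C.

n = 10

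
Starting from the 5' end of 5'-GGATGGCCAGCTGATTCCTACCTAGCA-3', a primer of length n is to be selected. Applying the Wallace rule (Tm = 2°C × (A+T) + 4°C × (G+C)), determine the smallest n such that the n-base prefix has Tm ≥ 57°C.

n = 18

First 17 bases: GGATGGCCAGCTGATTC → Tm = 54°C (< 57°C)
First 18 bases: GGATGGCCAGCTGATTCC → Tm = 58°C (≥ 57°C)
Each additional base adds 2°C (A/T) or 4°C (G/C), so Tm is non-decreasing in n; n = 18 is the first length to reach 57°C.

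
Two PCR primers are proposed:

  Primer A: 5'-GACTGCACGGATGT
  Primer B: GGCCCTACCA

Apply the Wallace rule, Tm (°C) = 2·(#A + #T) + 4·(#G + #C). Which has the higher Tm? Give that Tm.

Primer A: A+T=6, G+C=8 → Tm = 2(6)+4(8) = 44°C
Primer B: A+T=3, G+C=7 → Tm = 2(3)+4(7) = 34°C
44°C vs 34°C → primer A is higher.

Primer A, 44°C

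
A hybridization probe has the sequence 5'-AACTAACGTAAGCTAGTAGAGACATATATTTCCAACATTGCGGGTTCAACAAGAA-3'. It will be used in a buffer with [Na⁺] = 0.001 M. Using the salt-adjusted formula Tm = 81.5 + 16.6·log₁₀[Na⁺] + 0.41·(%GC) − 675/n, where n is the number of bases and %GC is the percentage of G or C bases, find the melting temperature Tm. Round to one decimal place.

Length n = 55. Scanning the sequence gives A=22, G=10, T=13, C=10.
G+C = 20, so %GC = 20/55 × 100 = 36.364%
Salt term: 16.6 × (-3) = -49.8
GC term: 0.41 × 36.364 = 14.909; length term: −675/55 = −12.273
Tm = 81.5 + (-49.8) + 14.909 − 12.273 = 34.336 → 34.3°C

34.3°C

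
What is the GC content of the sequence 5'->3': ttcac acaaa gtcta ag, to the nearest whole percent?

Counting bases: A=7, C=4, T=4, G=2
G+C = 2 + 4 = 6 out of 17 bases
%GC = 6/17 × 100 = 35.29% ≈ 35%

35%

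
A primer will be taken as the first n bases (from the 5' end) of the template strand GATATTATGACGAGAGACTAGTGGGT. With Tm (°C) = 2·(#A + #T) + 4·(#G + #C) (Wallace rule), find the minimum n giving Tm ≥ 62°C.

n = 23

First 22 bases: GATATTATGACGAGAGACTAGT → Tm = 60°C (< 62°C)
First 23 bases: GATATTATGACGAGAGACTAGTG → Tm = 64°C (≥ 62°C)
Each additional base adds 2°C (A/T) or 4°C (G/C), so Tm is non-decreasing in n; n = 23 is the first length to reach 62°C.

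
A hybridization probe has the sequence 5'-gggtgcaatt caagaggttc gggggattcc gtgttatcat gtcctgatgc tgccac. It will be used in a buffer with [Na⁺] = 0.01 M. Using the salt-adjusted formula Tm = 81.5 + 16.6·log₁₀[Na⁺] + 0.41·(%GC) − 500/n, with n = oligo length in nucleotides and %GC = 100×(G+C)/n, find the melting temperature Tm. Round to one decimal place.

61.3°C

Length n = 56. Counting bases: T=16, C=12, G=18, A=10
G+C = 30, so %GC = 30/56 × 100 = 53.571%
Salt term: 16.6 × (-2) = -33.2
GC term: 0.41 × 53.571 = 21.964; length term: −500/56 = −8.929
Tm = 81.5 + (-33.2) + 21.964 − 8.929 = 61.335 → 61.3°C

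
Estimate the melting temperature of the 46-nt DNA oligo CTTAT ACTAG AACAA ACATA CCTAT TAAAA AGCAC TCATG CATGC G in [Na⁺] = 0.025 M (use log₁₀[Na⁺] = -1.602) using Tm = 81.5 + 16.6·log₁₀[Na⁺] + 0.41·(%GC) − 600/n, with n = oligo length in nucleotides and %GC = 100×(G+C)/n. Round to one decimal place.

56.1°C

Length n = 46. Counting bases: A=19, G=5, T=11, C=11
G+C = 16, so %GC = 16/46 × 100 = 34.783%
Salt term: 16.6 × (-1.602) = -26.593
GC term: 0.41 × 34.783 = 14.261; length term: −600/46 = −13.043
Tm = 81.5 + (-26.593) + 14.261 − 13.043 = 56.125 → 56.1°C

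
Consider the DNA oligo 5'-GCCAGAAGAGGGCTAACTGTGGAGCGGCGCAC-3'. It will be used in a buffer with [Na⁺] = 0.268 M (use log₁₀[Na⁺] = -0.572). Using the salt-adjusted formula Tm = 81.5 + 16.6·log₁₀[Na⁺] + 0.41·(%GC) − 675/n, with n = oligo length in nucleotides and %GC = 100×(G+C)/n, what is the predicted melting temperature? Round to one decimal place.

Length n = 32. Counting bases: A=8, C=8, G=13, T=3
G+C = 21, so %GC = 21/32 × 100 = 65.625%
Salt term: 16.6 × (-0.572) = -9.495
GC term: 0.41 × 65.625 = 26.906; length term: −675/32 = −21.094
Tm = 81.5 + (-9.495) + 26.906 − 21.094 = 77.817 → 77.8°C

77.8°C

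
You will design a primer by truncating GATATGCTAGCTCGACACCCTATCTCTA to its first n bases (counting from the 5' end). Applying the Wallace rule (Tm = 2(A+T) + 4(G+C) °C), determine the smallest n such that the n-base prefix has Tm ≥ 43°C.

n = 15

First 14 bases: GATATGCTAGCTCG → Tm = 42°C (< 43°C)
First 15 bases: GATATGCTAGCTCGA → Tm = 44°C (≥ 43°C)
Each additional base adds 2°C (A/T) or 4°C (G/C), so Tm is non-decreasing in n; n = 15 is the first length to reach 43°C.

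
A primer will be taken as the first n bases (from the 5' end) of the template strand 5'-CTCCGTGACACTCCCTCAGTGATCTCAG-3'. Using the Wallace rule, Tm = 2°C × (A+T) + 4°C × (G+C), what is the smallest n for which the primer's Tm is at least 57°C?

n = 18

First 17 bases: CTCCGTGACACTCCCTC → Tm = 56°C (< 57°C)
First 18 bases: CTCCGTGACACTCCCTCA → Tm = 58°C (≥ 57°C)
Since every base adds ≥2°C, Tm only increases with n, so the threshold is first crossed at n = 18.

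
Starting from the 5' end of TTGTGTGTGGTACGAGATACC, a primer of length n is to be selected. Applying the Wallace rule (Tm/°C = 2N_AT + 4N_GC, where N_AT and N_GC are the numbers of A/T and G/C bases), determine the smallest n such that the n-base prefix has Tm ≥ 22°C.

First 7 bases: TTGTGTG → Tm = 20°C (< 22°C)
First 8 bases: TTGTGTGT → Tm = 22°C (≥ 22°C)
Since every base adds ≥2°C, Tm only increases with n, so the threshold is first crossed at n = 8.

n = 8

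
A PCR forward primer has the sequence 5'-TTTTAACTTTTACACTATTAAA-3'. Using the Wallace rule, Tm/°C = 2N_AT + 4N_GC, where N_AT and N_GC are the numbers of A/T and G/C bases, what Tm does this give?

Base counts: G=0, T=11, C=3, A=8
AT pairs contribute 19, GC pairs contribute 3.
Tm = 2×19 + 4×3 = 50°C

50°C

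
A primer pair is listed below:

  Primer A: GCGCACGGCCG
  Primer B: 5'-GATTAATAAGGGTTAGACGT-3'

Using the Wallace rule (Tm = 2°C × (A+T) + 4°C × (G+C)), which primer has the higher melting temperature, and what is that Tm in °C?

Primer A: A+T=1, G+C=10 → Tm = 2(1)+4(10) = 42°C
Primer B: A+T=13, G+C=7 → Tm = 2(13)+4(7) = 54°C
42°C vs 54°C → primer B is higher.

Primer B, 54°C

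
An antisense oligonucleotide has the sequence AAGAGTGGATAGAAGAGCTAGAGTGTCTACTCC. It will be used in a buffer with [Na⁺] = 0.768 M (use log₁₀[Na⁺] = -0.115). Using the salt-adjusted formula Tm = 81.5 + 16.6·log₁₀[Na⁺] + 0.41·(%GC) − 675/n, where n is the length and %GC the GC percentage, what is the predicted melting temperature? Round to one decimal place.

Length n = 33. A=11, T=7, C=5, G=10
G+C = 15, so %GC = 15/33 × 100 = 45.455%
Salt term: 16.6 × (-0.115) = -1.909
GC term: 0.41 × 45.455 = 18.637; length term: −675/33 = −20.455
Tm = 81.5 + (-1.909) + 18.637 − 20.455 = 77.773 → 77.8°C

77.8°C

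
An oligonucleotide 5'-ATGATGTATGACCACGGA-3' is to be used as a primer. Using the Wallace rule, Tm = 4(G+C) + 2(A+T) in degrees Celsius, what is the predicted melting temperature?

52°C

Scanning the sequence gives T=4, G=5, C=3, A=6.
So N_AT = 10 and N_GC = 8.
Tm = 2(10) + 4(8) = 20 + 32 = 52°C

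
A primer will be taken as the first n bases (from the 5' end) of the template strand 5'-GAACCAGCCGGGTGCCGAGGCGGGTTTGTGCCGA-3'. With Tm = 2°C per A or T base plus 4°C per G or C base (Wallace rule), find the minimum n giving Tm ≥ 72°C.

n = 21

First 20 bases: GAACCAGCCGGGTGCCGAGG → Tm = 70°C (< 72°C)
First 21 bases: GAACCAGCCGGGTGCCGAGGC → Tm = 74°C (≥ 72°C)
Each additional base adds 2°C (A/T) or 4°C (G/C), so Tm is non-decreasing in n; n = 21 is the first length to reach 72°C.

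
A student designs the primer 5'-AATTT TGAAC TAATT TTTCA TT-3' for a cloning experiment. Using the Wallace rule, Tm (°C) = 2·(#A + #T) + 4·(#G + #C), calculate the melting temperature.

Scanning the sequence gives T=12, A=7, G=1, C=2.
AT pairs contribute 19, GC pairs contribute 3.
Tm = 4·3 + 2·19 = 12 + 38 = 50°C

50°C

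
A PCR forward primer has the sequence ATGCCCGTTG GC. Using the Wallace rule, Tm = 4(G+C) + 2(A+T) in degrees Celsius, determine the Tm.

T=3, A=1, C=4, G=4
So N_AT = 4 and N_GC = 8.
Tm = 2(4) + 4(8) = 8 + 32 = 40°C

40°C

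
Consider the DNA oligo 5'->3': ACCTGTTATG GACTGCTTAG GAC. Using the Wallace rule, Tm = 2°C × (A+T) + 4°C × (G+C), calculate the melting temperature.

68°C

Counting bases: C=5, G=6, T=7, A=5
AT pairs contribute 12, GC pairs contribute 11.
Tm = 2×12 + 4×11 = 68°C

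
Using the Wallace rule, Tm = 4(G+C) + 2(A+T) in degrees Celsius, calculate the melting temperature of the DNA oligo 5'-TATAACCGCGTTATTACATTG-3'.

56°C

Counting bases: G=3, T=8, C=4, A=6
So N_AT = 14 and N_GC = 7.
Tm = 2(14) + 4(7) = 28 + 28 = 56°C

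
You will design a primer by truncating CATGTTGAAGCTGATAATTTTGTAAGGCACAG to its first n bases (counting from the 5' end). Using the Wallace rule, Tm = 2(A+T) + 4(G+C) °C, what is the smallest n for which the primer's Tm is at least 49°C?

First 18 bases: CATGTTGAAGCTGATAAT → Tm = 48°C (< 49°C)
First 19 bases: CATGTTGAAGCTGATAATT → Tm = 50°C (≥ 49°C)
Each additional base adds 2°C (A/T) or 4°C (G/C), so Tm is non-decreasing in n; n = 19 is the first length to reach 49°C.

n = 19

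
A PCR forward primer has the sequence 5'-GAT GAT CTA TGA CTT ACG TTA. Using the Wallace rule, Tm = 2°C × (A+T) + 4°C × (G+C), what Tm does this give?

56°C

Base counts: C=3, T=8, G=4, A=6
AT pairs contribute 14, GC pairs contribute 7.
Tm = 4·7 + 2·14 = 28 + 28 = 56°C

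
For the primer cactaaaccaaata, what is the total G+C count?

4

Counting bases: T=2, C=4, G=0, A=8
G+C = 0 + 4 = 4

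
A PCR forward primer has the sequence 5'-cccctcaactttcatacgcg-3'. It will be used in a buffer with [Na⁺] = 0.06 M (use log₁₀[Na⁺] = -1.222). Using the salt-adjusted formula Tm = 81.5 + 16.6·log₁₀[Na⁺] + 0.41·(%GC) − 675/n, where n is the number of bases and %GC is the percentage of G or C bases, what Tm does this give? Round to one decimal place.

Length n = 20. Counting bases: C=9, T=5, G=2, A=4
G+C = 11, so %GC = 11/20 × 100 = 55%
Salt term: 16.6 × (-1.222) = -20.285
GC term: 0.41 × 55 = 22.55; length term: −675/20 = −33.75
Tm = 81.5 + (-20.285) + 22.55 − 33.75 = 50.015 → 50.0°C

50.0°C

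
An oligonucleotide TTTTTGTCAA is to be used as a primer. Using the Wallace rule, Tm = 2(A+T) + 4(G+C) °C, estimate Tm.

Counting bases: G=1, T=6, A=2, C=1
A+T = 8, G+C = 2
Tm = 2×8 + 4×2 = 24°C

24°C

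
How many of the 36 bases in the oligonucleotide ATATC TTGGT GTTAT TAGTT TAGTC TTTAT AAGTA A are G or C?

8

Counting bases: T=18, A=10, G=6, C=2
G+C = 6 + 2 = 8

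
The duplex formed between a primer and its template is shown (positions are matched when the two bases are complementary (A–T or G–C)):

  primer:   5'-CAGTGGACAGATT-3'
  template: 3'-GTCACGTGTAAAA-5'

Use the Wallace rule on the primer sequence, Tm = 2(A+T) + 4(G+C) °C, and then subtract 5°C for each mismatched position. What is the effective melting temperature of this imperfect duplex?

Primer base counts: A=4, T=3, G=4, C=2 → A+T=7, G+C=6
Perfect-match Tm = 2(7) + 4(6) = 14 + 24 = 38°C
Mismatches (positions where the bases are not complementary): 3 (at positions 6, 10, 11)
Effective Tm = 38 − 3×5 = 38 − 15 = 23°C

23°C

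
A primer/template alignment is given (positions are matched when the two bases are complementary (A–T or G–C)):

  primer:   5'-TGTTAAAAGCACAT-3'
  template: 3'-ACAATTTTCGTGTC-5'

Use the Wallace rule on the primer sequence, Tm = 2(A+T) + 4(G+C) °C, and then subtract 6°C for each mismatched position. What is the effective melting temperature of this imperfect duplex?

Primer base counts: A=6, T=4, G=2, C=2 → A+T=10, G+C=4
Perfect-match Tm = 2(10) + 4(4) = 20 + 16 = 36°C
Mismatches (positions where the bases are not complementary): 1 (at position 14)
Effective Tm = 36 − 1×6 = 36 − 6 = 30°C

30°C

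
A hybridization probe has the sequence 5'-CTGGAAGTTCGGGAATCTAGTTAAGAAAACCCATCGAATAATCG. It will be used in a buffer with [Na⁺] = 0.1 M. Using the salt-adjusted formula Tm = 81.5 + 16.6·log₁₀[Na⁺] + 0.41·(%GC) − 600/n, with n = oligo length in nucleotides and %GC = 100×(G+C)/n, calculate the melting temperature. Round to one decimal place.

Length n = 44. Scanning the sequence gives G=10, T=10, C=8, A=16.
G+C = 18, so %GC = 18/44 × 100 = 40.909%
Salt term: 16.6 × (-1) = -16.6
GC term: 0.41 × 40.909 = 16.773; length term: −600/44 = −13.636
Tm = 81.5 + (-16.6) + 16.773 − 13.636 = 68.037 → 68.0°C

68.0°C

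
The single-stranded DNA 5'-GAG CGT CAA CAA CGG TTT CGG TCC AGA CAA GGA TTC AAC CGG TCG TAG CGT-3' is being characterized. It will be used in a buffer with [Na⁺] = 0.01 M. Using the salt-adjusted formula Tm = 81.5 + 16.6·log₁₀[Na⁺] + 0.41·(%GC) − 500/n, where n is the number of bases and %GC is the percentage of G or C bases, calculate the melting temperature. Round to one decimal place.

61.0°C

Length n = 51. Scanning the sequence gives T=10, C=13, G=15, A=13.
G+C = 28, so %GC = 28/51 × 100 = 54.902%
Salt term: 16.6 × (-2) = -33.2
GC term: 0.41 × 54.902 = 22.51; length term: −500/51 = −9.804
Tm = 81.5 + (-33.2) + 22.51 − 9.804 = 61.006 → 61.0°C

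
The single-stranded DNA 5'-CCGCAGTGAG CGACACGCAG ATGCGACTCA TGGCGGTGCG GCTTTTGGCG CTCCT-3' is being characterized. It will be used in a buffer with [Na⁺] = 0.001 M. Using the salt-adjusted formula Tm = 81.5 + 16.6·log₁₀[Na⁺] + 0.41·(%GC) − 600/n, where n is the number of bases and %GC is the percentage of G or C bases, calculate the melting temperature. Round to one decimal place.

Length n = 55. Counting bases: G=19, T=11, A=8, C=17
G+C = 36, so %GC = 36/55 × 100 = 65.455%
Salt term: 16.6 × (-3) = -49.8
GC term: 0.41 × 65.455 = 26.837; length term: −600/55 = −10.909
Tm = 81.5 + (-49.8) + 26.837 − 10.909 = 47.628 → 47.6°C

47.6°C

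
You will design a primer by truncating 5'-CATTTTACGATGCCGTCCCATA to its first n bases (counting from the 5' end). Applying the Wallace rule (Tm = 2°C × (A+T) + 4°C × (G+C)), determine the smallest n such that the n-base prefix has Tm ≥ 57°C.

n = 19

First 18 bases: CATTTTACGATGCCGTCC → Tm = 54°C (< 57°C)
First 19 bases: CATTTTACGATGCCGTCCC → Tm = 58°C (≥ 57°C)
Each additional base adds 2°C (A/T) or 4°C (G/C), so Tm is non-decreasing in n; n = 19 is the first length to reach 57°C.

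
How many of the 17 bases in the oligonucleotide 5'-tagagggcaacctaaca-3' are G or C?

8

Scanning the sequence gives G=4, T=2, A=7, C=4.
Total G or C: 4 + 4 = 8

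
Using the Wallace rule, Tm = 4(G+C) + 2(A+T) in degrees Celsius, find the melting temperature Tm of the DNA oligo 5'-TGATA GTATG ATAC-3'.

36°C

Scanning the sequence gives C=1, T=5, A=5, G=3.
AT pairs contribute 10, GC pairs contribute 4.
Tm = 2×10 + 4×4 = 36°C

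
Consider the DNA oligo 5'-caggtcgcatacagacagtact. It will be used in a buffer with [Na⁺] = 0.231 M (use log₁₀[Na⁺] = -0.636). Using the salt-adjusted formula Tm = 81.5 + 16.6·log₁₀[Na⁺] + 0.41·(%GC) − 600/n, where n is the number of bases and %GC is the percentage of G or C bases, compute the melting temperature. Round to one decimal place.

Length n = 22. T=4, C=6, A=7, G=5
G+C = 11, so %GC = 11/22 × 100 = 50%
Salt term: 16.6 × (-0.636) = -10.558
GC term: 0.41 × 50 = 20.5; length term: −600/22 = −27.273
Tm = 81.5 + (-10.558) + 20.5 − 27.273 = 64.169 → 64.2°C

64.2°C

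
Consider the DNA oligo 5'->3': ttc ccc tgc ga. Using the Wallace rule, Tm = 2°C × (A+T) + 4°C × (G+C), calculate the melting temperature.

36°C

G=2, T=3, A=1, C=5
A+T = 4, G+C = 7
Tm = 2×4 + 4×7 = 36°C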